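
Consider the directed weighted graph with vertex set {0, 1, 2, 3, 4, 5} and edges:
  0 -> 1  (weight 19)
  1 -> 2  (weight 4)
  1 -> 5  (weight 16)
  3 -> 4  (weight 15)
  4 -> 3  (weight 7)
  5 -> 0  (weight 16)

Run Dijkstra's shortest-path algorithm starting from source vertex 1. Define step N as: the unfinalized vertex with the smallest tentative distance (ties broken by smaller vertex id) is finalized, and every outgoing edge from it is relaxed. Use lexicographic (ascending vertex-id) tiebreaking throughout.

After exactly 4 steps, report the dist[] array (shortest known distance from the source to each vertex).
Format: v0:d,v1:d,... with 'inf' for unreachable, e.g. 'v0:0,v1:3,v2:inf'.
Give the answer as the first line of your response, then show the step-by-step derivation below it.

v0:32,v1:0,v2:4,v3:inf,v4:inf,v5:16

step 1: dist = v0:inf,v1:0,v2:4,v3:inf,v4:inf,v5:16
step 2: dist = v0:inf,v1:0,v2:4,v3:inf,v4:inf,v5:16
step 3: dist = v0:32,v1:0,v2:4,v3:inf,v4:inf,v5:16
step 4: dist = v0:32,v1:0,v2:4,v3:inf,v4:inf,v5:16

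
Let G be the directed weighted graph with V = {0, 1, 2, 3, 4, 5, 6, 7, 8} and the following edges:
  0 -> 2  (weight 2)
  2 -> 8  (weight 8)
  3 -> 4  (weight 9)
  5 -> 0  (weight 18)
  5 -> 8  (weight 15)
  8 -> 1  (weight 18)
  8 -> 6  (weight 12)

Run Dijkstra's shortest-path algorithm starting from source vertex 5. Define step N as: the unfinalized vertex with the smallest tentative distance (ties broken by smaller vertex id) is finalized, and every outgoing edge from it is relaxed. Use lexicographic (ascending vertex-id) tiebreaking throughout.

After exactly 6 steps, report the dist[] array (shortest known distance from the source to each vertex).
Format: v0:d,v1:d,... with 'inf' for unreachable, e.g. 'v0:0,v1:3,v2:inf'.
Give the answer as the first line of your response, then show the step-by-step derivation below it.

v0:18,v1:33,v2:20,v3:inf,v4:inf,v5:0,v6:27,v7:inf,v8:15

step 1: dist = v0:18,v1:inf,v2:inf,v3:inf,v4:inf,v5:0,v6:inf,v7:inf,v8:15
step 2: dist = v0:18,v1:33,v2:inf,v3:inf,v4:inf,v5:0,v6:27,v7:inf,v8:15
step 3: dist = v0:18,v1:33,v2:20,v3:inf,v4:inf,v5:0,v6:27,v7:inf,v8:15
step 4: dist = v0:18,v1:33,v2:20,v3:inf,v4:inf,v5:0,v6:27,v7:inf,v8:15
step 5: dist = v0:18,v1:33,v2:20,v3:inf,v4:inf,v5:0,v6:27,v7:inf,v8:15
step 6: dist = v0:18,v1:33,v2:20,v3:inf,v4:inf,v5:0,v6:27,v7:inf,v8:15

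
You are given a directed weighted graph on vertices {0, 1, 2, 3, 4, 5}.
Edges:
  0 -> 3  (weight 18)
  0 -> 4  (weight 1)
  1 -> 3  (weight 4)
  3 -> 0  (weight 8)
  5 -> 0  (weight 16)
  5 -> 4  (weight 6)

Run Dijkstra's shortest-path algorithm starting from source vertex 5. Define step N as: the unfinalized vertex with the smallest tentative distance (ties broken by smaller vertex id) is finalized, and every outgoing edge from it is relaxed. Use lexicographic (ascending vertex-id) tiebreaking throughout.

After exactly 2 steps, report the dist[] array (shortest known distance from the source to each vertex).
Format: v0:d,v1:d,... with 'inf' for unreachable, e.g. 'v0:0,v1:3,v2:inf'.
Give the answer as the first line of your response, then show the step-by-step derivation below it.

v0:16,v1:inf,v2:inf,v3:inf,v4:6,v5:0

step 1: dist = v0:16,v1:inf,v2:inf,v3:inf,v4:6,v5:0
step 2: dist = v0:16,v1:inf,v2:inf,v3:inf,v4:6,v5:0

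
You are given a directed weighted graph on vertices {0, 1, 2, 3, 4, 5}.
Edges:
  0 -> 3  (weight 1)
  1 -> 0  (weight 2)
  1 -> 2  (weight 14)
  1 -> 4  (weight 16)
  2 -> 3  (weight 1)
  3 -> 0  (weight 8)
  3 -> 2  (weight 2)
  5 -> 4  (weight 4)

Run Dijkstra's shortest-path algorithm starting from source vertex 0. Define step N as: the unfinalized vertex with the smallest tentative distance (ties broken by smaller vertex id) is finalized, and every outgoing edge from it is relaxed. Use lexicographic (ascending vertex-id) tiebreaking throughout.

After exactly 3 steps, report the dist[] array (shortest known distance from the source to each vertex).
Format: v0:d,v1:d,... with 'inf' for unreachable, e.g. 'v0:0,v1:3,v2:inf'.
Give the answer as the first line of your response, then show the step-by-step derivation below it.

v0:0,v1:inf,v2:3,v3:1,v4:inf,v5:inf

step 1: dist = v0:0,v1:inf,v2:inf,v3:1,v4:inf,v5:inf
step 2: dist = v0:0,v1:inf,v2:3,v3:1,v4:inf,v5:inf
step 3: dist = v0:0,v1:inf,v2:3,v3:1,v4:inf,v5:inf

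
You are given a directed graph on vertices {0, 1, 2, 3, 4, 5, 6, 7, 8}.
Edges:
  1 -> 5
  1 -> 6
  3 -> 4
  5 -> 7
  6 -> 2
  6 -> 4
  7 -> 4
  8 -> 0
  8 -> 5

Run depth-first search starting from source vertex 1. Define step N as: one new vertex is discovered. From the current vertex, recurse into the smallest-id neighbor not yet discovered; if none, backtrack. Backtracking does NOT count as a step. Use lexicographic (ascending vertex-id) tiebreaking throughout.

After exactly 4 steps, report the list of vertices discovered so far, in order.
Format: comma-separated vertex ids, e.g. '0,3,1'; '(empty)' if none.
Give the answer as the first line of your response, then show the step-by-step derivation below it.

1,5,7,4

step 1: discover 1; path=1; order=1
step 2: discover 5; path=1>5; order=1,5
step 3: discover 7; path=1>5>7; order=1,5,7
step 4: discover 4; path=1>5>7>4; order=1,5,7,4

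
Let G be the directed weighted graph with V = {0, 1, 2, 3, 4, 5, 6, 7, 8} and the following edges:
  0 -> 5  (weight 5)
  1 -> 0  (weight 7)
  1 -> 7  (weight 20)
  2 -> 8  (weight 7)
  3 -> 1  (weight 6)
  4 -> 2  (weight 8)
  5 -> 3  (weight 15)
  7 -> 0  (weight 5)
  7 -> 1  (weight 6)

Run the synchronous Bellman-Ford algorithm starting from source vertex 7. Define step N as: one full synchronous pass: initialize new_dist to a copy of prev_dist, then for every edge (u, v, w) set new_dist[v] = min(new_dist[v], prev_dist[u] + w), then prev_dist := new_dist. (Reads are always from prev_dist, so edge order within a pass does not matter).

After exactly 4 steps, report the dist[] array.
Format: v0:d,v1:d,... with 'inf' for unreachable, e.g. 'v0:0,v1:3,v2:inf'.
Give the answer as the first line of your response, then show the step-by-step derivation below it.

v0:5,v1:6,v2:inf,v3:25,v4:inf,v5:10,v6:inf,v7:0,v8:inf

step 1: dist = v0:5,v1:6,v2:inf,v3:inf,v4:inf,v5:inf,v6:inf,v7:0,v8:inf
step 2: dist = v0:5,v1:6,v2:inf,v3:inf,v4:inf,v5:10,v6:inf,v7:0,v8:inf
step 3: dist = v0:5,v1:6,v2:inf,v3:25,v4:inf,v5:10,v6:inf,v7:0,v8:inf
step 4: dist = v0:5,v1:6,v2:inf,v3:25,v4:inf,v5:10,v6:inf,v7:0,v8:inf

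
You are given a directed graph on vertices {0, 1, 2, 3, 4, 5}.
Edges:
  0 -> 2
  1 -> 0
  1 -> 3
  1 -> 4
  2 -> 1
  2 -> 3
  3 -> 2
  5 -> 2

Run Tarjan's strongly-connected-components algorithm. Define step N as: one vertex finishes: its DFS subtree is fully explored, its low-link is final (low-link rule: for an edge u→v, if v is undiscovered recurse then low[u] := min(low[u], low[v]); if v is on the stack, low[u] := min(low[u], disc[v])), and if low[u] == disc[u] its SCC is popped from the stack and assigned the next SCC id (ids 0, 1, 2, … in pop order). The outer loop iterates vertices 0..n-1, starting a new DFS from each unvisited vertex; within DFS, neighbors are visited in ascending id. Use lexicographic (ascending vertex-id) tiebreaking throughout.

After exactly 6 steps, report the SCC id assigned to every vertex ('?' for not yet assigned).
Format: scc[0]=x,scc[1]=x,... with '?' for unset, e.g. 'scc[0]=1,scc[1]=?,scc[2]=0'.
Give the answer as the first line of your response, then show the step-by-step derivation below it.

scc[0]=1,scc[1]=1,scc[2]=1,scc[3]=1,scc[4]=0,scc[5]=2

step 1: low=(low[0]=0,low[1]=0,low[2]=1,low[3]=1,low[4]=?,low[5]=?); scc=(scc[0]=?,scc[1]=?,scc[2]=?,scc[3]=?,scc[4]=?,scc[5]=?)
step 2: low=(low[0]=0,low[1]=0,low[2]=1,low[3]=1,low[4]=4,low[5]=?); scc=(scc[0]=?,scc[1]=?,scc[2]=?,scc[3]=?,scc[4]=0,scc[5]=?)
step 3: low=(low[0]=0,low[1]=0,low[2]=1,low[3]=1,low[4]=4,low[5]=?); scc=(scc[0]=?,scc[1]=?,scc[2]=?,scc[3]=?,scc[4]=0,scc[5]=?)
step 4: low=(low[0]=0,low[1]=0,low[2]=0,low[3]=1,low[4]=4,low[5]=?); scc=(scc[0]=?,scc[1]=?,scc[2]=?,scc[3]=?,scc[4]=0,scc[5]=?)
step 5: low=(low[0]=0,low[1]=0,low[2]=0,low[3]=1,low[4]=4,low[5]=?); scc=(scc[0]=1,scc[1]=1,scc[2]=1,scc[3]=1,scc[4]=0,scc[5]=?)
step 6: low=(low[0]=0,low[1]=0,low[2]=0,low[3]=1,low[4]=4,low[5]=5); scc=(scc[0]=1,scc[1]=1,scc[2]=1,scc[3]=1,scc[4]=0,scc[5]=2)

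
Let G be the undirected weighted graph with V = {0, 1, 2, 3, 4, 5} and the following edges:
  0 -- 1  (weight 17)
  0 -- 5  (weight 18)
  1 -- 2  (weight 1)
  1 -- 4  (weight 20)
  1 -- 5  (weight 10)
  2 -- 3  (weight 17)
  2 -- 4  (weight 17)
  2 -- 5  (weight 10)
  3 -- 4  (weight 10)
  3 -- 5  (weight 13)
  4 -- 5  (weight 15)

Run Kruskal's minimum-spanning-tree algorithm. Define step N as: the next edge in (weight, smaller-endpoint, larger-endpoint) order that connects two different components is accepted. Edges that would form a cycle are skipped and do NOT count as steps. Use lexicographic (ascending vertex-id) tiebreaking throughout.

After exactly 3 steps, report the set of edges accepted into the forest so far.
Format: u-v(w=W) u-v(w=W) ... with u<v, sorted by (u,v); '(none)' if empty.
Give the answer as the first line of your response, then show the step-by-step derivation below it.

1-2(w=1) 1-5(w=10) 3-4(w=10)

step 1: add edge 1-2 (w=1); MST = {1-2(w=1)}
step 2: add edge 1-5 (w=10); MST = {1-2(w=1) 1-5(w=10)}
step 3: add edge 3-4 (w=10); MST = {1-2(w=1) 1-5(w=10) 3-4(w=10)}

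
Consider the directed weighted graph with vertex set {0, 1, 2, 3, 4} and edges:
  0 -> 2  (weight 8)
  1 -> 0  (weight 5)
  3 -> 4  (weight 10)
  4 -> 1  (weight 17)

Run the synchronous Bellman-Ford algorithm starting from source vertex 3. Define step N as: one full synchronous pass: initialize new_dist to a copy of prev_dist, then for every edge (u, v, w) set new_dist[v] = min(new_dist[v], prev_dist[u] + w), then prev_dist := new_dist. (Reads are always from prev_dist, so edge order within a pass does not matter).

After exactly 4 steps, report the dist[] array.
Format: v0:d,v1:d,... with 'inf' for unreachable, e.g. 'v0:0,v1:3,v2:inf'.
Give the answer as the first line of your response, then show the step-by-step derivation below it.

v0:32,v1:27,v2:40,v3:0,v4:10

step 1: dist = v0:inf,v1:inf,v2:inf,v3:0,v4:10
step 2: dist = v0:inf,v1:27,v2:inf,v3:0,v4:10
step 3: dist = v0:32,v1:27,v2:inf,v3:0,v4:10
step 4: dist = v0:32,v1:27,v2:40,v3:0,v4:10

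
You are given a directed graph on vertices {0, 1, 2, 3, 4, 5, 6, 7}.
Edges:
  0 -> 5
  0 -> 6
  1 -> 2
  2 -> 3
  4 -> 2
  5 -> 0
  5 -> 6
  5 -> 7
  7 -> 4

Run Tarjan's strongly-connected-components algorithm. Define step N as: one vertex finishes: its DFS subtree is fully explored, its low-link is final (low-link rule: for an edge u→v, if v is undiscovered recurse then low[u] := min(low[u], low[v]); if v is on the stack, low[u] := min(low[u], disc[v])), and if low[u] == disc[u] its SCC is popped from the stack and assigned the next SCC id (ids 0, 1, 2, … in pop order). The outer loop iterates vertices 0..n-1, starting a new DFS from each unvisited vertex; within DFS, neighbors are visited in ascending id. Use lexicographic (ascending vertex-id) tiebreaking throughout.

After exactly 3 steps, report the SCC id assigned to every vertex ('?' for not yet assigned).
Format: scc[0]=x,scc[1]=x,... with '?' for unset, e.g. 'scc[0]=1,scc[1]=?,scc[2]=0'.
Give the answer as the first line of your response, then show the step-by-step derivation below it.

scc[0]=?,scc[1]=?,scc[2]=2,scc[3]=1,scc[4]=?,scc[5]=?,scc[6]=0,scc[7]=?

step 1: low=(low[0]=0,low[1]=?,low[2]=?,low[3]=?,low[4]=?,low[5]=0,low[6]=2,low[7]=?); scc=(scc[0]=?,scc[1]=?,scc[2]=?,scc[3]=?,scc[4]=?,scc[5]=?,scc[6]=0,scc[7]=?)
step 2: low=(low[0]=0,low[1]=?,low[2]=5,low[3]=6,low[4]=4,low[5]=0,low[6]=2,low[7]=3); scc=(scc[0]=?,scc[1]=?,scc[2]=?,scc[3]=1,scc[4]=?,scc[5]=?,scc[6]=0,scc[7]=?)
step 3: low=(low[0]=0,low[1]=?,low[2]=5,low[3]=6,low[4]=4,low[5]=0,low[6]=2,low[7]=3); scc=(scc[0]=?,scc[1]=?,scc[2]=2,scc[3]=1,scc[4]=?,scc[5]=?,scc[6]=0,scc[7]=?)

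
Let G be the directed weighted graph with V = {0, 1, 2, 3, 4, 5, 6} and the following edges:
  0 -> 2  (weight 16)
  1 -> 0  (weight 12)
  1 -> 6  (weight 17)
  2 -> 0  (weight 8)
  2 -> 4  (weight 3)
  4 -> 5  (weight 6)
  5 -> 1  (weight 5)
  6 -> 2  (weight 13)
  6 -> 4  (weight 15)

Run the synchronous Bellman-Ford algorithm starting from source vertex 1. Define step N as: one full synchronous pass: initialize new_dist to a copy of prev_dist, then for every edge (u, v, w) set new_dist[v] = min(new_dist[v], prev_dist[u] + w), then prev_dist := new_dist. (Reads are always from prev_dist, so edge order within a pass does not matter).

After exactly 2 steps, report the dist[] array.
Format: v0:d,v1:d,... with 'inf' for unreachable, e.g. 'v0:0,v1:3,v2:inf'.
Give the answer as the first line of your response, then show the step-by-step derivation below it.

v0:12,v1:0,v2:28,v3:inf,v4:32,v5:inf,v6:17

step 1: dist = v0:12,v1:0,v2:inf,v3:inf,v4:inf,v5:inf,v6:17
step 2: dist = v0:12,v1:0,v2:28,v3:inf,v4:32,v5:inf,v6:17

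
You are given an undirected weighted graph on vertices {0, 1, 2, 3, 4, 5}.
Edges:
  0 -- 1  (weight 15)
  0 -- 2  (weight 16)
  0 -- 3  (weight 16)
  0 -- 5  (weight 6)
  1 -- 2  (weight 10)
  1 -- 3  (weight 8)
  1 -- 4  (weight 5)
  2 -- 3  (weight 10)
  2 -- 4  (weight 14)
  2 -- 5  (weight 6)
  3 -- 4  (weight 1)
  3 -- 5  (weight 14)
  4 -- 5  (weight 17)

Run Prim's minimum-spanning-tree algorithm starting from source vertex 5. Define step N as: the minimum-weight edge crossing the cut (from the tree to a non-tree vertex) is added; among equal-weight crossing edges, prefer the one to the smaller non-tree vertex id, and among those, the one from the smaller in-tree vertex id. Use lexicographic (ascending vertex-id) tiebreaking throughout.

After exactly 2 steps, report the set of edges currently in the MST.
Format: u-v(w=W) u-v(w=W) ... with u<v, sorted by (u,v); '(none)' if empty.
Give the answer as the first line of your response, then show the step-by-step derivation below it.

0-5(w=6) 2-5(w=6)

step 1: add edge 0-5 (w=6); MST = {0-5(w=6)}
step 2: add edge 2-5 (w=6); MST = {0-5(w=6) 2-5(w=6)}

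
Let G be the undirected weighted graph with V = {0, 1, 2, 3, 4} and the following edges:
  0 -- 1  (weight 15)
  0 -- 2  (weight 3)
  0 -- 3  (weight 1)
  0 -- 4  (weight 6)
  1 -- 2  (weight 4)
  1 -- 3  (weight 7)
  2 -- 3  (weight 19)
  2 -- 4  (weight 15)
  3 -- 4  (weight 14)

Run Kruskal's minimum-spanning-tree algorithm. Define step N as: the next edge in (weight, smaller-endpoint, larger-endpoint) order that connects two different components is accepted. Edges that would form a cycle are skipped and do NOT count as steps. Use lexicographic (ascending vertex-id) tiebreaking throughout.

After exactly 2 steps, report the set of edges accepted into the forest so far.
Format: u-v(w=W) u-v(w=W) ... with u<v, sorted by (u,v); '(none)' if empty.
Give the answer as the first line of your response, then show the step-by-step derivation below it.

0-2(w=3) 0-3(w=1)

step 1: add edge 0-3 (w=1); MST = {0-3(w=1)}
step 2: add edge 0-2 (w=3); MST = {0-2(w=3) 0-3(w=1)}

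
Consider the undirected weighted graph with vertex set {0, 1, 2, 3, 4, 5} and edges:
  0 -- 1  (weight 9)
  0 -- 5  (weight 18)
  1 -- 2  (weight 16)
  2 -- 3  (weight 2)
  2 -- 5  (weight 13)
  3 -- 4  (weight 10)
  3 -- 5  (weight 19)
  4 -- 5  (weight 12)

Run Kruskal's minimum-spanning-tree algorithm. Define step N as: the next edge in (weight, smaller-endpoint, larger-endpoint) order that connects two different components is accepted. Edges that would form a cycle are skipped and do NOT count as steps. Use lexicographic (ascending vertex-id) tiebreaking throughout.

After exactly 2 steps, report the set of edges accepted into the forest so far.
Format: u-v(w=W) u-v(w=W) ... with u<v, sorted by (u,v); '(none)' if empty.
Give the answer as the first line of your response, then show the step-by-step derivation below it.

0-1(w=9) 2-3(w=2)

step 1: add edge 2-3 (w=2); MST = {2-3(w=2)}
step 2: add edge 0-1 (w=9); MST = {0-1(w=9) 2-3(w=2)}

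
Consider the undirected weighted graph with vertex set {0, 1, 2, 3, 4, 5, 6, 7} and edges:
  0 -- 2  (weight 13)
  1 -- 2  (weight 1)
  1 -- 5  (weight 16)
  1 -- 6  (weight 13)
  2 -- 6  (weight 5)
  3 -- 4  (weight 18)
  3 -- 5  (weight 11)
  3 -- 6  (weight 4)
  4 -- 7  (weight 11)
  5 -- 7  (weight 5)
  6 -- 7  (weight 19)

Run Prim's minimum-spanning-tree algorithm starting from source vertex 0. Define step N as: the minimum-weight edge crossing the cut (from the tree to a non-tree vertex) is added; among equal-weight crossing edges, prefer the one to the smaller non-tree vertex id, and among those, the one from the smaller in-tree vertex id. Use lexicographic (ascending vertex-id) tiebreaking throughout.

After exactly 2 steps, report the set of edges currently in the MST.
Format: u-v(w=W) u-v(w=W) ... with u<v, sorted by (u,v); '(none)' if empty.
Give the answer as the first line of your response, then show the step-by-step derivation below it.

0-2(w=13) 1-2(w=1)

step 1: add edge 0-2 (w=13); MST = {0-2(w=13)}
step 2: add edge 1-2 (w=1); MST = {0-2(w=13) 1-2(w=1)}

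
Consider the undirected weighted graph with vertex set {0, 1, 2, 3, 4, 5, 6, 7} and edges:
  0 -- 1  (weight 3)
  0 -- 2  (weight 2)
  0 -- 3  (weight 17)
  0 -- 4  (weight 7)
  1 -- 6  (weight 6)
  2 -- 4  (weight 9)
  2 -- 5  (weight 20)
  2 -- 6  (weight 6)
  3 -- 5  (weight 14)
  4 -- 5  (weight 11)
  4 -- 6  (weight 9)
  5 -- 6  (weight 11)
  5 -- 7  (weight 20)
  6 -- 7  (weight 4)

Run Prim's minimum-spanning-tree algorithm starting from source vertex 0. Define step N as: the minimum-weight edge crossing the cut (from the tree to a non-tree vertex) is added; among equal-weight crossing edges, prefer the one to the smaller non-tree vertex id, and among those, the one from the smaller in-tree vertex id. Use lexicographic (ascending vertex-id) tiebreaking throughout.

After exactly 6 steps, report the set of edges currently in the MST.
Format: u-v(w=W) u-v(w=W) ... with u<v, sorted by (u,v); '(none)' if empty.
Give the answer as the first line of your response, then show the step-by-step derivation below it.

0-1(w=3) 0-2(w=2) 0-4(w=7) 1-6(w=6) 4-5(w=11) 6-7(w=4)

step 1: add edge 0-2 (w=2); MST = {0-2(w=2)}
step 2: add edge 0-1 (w=3); MST = {0-1(w=3) 0-2(w=2)}
step 3: add edge 1-6 (w=6); MST = {0-1(w=3) 0-2(w=2) 1-6(w=6)}
step 4: add edge 6-7 (w=4); MST = {0-1(w=3) 0-2(w=2) 1-6(w=6) 6-7(w=4)}
step 5: add edge 0-4 (w=7); MST = {0-1(w=3) 0-2(w=2) 0-4(w=7) 1-6(w=6) 6-7(w=4)}
step 6: add edge 4-5 (w=11); MST = {0-1(w=3) 0-2(w=2) 0-4(w=7) 1-6(w=6) 4-5(w=11) 6-7(w=4)}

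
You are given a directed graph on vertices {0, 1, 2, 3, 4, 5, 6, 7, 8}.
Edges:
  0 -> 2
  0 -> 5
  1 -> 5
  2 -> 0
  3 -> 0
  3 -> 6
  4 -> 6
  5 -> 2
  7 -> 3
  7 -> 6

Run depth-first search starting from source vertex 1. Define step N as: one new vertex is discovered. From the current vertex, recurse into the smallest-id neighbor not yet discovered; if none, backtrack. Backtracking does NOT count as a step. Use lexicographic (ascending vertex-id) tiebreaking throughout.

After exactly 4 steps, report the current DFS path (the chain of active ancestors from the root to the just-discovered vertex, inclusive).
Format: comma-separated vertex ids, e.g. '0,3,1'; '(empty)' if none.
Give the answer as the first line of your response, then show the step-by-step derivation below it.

1,5,2,0

step 1: discover 1; path=1; order=1
step 2: discover 5; path=1>5; order=1,5
step 3: discover 2; path=1>5>2; order=1,5,2
step 4: discover 0; path=1>5>2>0; order=1,5,2,0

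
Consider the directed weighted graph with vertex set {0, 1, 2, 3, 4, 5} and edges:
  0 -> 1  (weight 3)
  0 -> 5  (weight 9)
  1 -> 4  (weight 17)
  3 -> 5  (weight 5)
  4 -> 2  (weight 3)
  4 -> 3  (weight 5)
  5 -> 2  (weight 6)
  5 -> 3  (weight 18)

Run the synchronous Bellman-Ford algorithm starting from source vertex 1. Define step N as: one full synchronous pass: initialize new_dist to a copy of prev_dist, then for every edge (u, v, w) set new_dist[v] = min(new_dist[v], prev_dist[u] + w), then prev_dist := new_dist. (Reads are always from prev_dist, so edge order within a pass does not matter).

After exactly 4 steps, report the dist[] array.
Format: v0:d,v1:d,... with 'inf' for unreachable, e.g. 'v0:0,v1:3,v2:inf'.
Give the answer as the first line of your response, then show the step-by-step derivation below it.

v0:inf,v1:0,v2:20,v3:22,v4:17,v5:27

step 1: dist = v0:inf,v1:0,v2:inf,v3:inf,v4:17,v5:inf
step 2: dist = v0:inf,v1:0,v2:20,v3:22,v4:17,v5:inf
step 3: dist = v0:inf,v1:0,v2:20,v3:22,v4:17,v5:27
step 4: dist = v0:inf,v1:0,v2:20,v3:22,v4:17,v5:27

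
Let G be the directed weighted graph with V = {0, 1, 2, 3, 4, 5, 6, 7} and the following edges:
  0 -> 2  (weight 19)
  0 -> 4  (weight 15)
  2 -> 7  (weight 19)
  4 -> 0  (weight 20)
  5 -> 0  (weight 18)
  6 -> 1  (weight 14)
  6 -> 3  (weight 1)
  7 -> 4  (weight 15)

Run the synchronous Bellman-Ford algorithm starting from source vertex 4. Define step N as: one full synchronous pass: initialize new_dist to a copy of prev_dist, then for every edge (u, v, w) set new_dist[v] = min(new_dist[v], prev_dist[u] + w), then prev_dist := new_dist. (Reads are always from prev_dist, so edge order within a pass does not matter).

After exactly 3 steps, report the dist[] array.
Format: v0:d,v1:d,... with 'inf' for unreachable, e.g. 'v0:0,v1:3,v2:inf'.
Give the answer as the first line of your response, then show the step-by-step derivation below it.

v0:20,v1:inf,v2:39,v3:inf,v4:0,v5:inf,v6:inf,v7:58

step 1: dist = v0:20,v1:inf,v2:inf,v3:inf,v4:0,v5:inf,v6:inf,v7:inf
step 2: dist = v0:20,v1:inf,v2:39,v3:inf,v4:0,v5:inf,v6:inf,v7:inf
step 3: dist = v0:20,v1:inf,v2:39,v3:inf,v4:0,v5:inf,v6:inf,v7:58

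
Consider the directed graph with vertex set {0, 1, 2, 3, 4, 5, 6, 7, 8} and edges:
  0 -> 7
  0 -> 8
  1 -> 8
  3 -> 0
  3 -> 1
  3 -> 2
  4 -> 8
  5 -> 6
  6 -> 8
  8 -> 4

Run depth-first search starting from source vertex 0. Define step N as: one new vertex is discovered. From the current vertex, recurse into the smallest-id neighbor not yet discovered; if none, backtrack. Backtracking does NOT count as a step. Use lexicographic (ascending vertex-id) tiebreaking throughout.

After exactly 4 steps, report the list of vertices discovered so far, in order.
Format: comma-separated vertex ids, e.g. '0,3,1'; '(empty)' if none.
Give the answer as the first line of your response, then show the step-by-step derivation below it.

0,7,8,4

step 1: discover 0; path=0; order=0
step 2: discover 7; path=0>7; order=0,7
step 3: discover 8; path=0>8; order=0,7,8
step 4: discover 4; path=0>8>4; order=0,7,8,4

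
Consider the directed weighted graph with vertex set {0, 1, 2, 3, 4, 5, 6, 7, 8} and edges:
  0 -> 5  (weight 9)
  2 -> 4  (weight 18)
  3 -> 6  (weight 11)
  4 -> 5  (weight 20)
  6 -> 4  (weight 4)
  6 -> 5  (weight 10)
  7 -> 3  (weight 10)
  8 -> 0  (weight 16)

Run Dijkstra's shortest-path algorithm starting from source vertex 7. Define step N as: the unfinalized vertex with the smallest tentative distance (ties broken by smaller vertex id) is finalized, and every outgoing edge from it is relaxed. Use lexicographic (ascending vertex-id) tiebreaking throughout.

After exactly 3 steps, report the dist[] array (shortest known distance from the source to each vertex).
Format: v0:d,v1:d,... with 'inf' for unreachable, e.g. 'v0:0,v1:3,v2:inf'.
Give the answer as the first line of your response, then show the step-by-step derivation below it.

v0:inf,v1:inf,v2:inf,v3:10,v4:25,v5:31,v6:21,v7:0,v8:inf

step 1: dist = v0:inf,v1:inf,v2:inf,v3:10,v4:inf,v5:inf,v6:inf,v7:0,v8:inf
step 2: dist = v0:inf,v1:inf,v2:inf,v3:10,v4:inf,v5:inf,v6:21,v7:0,v8:inf
step 3: dist = v0:inf,v1:inf,v2:inf,v3:10,v4:25,v5:31,v6:21,v7:0,v8:inf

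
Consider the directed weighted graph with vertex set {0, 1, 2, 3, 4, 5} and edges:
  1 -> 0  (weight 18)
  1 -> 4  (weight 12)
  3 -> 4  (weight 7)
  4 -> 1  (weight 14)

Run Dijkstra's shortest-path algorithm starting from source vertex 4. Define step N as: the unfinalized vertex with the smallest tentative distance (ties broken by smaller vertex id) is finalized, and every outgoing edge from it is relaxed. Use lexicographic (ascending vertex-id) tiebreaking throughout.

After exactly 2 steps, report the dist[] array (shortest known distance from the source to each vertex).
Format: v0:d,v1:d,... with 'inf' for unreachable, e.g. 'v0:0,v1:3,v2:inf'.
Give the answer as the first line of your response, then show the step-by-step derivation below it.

v0:32,v1:14,v2:inf,v3:inf,v4:0,v5:inf

step 1: dist = v0:inf,v1:14,v2:inf,v3:inf,v4:0,v5:inf
step 2: dist = v0:32,v1:14,v2:inf,v3:inf,v4:0,v5:inf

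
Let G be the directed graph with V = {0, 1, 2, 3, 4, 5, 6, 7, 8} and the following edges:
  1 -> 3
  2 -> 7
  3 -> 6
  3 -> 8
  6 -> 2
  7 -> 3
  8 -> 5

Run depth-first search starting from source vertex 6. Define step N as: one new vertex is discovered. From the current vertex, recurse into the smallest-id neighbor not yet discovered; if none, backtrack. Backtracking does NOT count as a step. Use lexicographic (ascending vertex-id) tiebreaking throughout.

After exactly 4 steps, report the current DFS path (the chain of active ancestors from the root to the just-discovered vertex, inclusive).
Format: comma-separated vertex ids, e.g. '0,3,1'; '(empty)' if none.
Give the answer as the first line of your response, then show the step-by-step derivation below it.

6,2,7,3

step 1: discover 6; path=6; order=6
step 2: discover 2; path=6>2; order=6,2
step 3: discover 7; path=6>2>7; order=6,2,7
step 4: discover 3; path=6>2>7>3; order=6,2,7,3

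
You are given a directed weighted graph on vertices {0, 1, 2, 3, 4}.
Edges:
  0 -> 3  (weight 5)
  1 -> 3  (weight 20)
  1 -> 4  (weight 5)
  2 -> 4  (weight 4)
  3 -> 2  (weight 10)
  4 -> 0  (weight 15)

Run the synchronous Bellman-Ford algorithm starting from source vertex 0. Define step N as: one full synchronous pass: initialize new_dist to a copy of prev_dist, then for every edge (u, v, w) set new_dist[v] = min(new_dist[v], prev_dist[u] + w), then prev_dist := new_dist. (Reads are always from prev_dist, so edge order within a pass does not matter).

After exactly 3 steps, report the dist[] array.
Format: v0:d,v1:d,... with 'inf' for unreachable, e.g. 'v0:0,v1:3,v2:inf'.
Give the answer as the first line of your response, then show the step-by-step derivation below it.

v0:0,v1:inf,v2:15,v3:5,v4:19

step 1: dist = v0:0,v1:inf,v2:inf,v3:5,v4:inf
step 2: dist = v0:0,v1:inf,v2:15,v3:5,v4:inf
step 3: dist = v0:0,v1:inf,v2:15,v3:5,v4:19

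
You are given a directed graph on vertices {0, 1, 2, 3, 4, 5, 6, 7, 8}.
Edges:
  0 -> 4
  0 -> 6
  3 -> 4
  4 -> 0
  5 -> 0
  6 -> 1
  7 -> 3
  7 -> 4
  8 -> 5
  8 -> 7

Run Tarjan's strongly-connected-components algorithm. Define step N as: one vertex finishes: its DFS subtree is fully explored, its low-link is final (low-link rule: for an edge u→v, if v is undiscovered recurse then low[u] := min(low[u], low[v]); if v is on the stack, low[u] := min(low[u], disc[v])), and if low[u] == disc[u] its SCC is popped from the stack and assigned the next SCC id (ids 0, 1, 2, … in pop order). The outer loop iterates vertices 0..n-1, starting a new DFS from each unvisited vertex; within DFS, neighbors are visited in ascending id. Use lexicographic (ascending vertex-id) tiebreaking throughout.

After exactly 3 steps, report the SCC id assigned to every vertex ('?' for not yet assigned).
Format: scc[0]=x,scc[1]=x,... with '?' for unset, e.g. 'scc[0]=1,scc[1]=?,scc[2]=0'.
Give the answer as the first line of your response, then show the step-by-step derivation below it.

scc[0]=?,scc[1]=0,scc[2]=?,scc[3]=?,scc[4]=?,scc[5]=?,scc[6]=1,scc[7]=?,scc[8]=?

step 1: low=(low[0]=0,low[1]=?,low[2]=?,low[3]=?,low[4]=0,low[5]=?,low[6]=?,low[7]=?,low[8]=?); scc=(scc[0]=?,scc[1]=?,scc[2]=?,scc[3]=?,scc[4]=?,scc[5]=?,scc[6]=?,scc[7]=?,scc[8]=?)
step 2: low=(low[0]=0,low[1]=3,low[2]=?,low[3]=?,low[4]=0,low[5]=?,low[6]=2,low[7]=?,low[8]=?); scc=(scc[0]=?,scc[1]=0,scc[2]=?,scc[3]=?,scc[4]=?,scc[5]=?,scc[6]=?,scc[7]=?,scc[8]=?)
step 3: low=(low[0]=0,low[1]=3,low[2]=?,low[3]=?,low[4]=0,low[5]=?,low[6]=2,low[7]=?,low[8]=?); scc=(scc[0]=?,scc[1]=0,scc[2]=?,scc[3]=?,scc[4]=?,scc[5]=?,scc[6]=1,scc[7]=?,scc[8]=?)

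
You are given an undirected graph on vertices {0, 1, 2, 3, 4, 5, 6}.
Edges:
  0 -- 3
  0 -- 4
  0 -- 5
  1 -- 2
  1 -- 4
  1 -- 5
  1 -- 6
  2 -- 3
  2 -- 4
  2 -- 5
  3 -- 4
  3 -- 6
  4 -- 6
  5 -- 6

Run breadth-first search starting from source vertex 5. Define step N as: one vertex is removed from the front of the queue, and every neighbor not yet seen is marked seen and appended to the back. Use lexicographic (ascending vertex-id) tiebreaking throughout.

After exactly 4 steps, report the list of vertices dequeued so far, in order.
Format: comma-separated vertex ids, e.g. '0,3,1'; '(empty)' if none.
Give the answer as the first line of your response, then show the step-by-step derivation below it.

5,0,1,2

step 1: dequeue 5; queue=[0,1,2,6]; order=5
step 2: dequeue 0; queue=[1,2,6,3,4]; order=5,0
step 3: dequeue 1; queue=[2,6,3,4]; order=5,0,1
step 4: dequeue 2; queue=[6,3,4]; order=5,0,1,2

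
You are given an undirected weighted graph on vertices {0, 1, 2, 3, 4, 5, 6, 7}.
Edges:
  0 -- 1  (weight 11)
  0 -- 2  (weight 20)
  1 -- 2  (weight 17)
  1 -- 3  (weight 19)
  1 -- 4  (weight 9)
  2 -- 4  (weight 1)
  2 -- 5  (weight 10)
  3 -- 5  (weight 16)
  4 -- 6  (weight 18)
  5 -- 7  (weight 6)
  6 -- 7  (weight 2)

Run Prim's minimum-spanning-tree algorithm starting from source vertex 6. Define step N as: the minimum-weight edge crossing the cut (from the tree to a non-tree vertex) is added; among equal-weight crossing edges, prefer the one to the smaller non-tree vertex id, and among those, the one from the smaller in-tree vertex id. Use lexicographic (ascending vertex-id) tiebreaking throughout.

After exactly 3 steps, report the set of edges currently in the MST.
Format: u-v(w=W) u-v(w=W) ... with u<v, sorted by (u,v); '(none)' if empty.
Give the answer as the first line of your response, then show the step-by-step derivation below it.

2-5(w=10) 5-7(w=6) 6-7(w=2)

step 1: add edge 6-7 (w=2); MST = {6-7(w=2)}
step 2: add edge 5-7 (w=6); MST = {5-7(w=6) 6-7(w=2)}
step 3: add edge 2-5 (w=10); MST = {2-5(w=10) 5-7(w=6) 6-7(w=2)}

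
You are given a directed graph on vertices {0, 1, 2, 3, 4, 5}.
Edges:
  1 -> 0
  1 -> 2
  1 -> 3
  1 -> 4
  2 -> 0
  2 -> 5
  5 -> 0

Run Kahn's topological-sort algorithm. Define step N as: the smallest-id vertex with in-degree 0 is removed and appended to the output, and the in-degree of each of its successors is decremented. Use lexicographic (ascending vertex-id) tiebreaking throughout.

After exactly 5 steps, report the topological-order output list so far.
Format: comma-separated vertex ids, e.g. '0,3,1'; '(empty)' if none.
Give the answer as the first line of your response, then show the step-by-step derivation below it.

1,2,3,4,5

step 1: output 1; order=[1]; indeg=(2,0,0,0,0,1)
step 2: output 2; order=[1,2]; indeg=(1,0,0,0,0,0)
step 3: output 3; order=[1,2,3]; indeg=(1,0,0,0,0,0)
step 4: output 4; order=[1,2,3,4]; indeg=(1,0,0,0,0,0)
step 5: output 5; order=[1,2,3,4,5]; indeg=(0,0,0,0,0,0)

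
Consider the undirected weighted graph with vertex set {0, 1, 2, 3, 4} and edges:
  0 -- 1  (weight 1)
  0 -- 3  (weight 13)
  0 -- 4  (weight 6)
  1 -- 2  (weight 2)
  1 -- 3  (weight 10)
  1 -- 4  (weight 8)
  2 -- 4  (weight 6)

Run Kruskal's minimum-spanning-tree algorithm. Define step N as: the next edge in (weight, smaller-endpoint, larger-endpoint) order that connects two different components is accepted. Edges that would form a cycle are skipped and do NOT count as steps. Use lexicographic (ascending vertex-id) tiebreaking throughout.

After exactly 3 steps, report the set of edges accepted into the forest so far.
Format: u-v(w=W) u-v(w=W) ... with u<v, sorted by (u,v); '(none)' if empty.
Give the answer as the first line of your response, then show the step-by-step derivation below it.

0-1(w=1) 0-4(w=6) 1-2(w=2)

step 1: add edge 0-1 (w=1); MST = {0-1(w=1)}
step 2: add edge 1-2 (w=2); MST = {0-1(w=1) 1-2(w=2)}
step 3: add edge 0-4 (w=6); MST = {0-1(w=1) 0-4(w=6) 1-2(w=2)}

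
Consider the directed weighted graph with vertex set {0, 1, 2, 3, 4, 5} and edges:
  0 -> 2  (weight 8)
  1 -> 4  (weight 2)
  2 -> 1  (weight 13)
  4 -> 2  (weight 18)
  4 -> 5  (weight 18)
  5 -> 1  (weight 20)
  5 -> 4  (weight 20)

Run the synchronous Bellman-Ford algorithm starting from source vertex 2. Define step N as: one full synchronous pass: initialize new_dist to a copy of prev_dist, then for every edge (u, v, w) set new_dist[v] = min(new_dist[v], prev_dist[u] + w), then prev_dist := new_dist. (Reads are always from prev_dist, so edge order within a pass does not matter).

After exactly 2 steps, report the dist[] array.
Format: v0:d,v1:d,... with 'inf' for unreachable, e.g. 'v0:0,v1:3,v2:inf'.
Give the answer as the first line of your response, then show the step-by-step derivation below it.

v0:inf,v1:13,v2:0,v3:inf,v4:15,v5:inf

step 1: dist = v0:inf,v1:13,v2:0,v3:inf,v4:inf,v5:inf
step 2: dist = v0:inf,v1:13,v2:0,v3:inf,v4:15,v5:inf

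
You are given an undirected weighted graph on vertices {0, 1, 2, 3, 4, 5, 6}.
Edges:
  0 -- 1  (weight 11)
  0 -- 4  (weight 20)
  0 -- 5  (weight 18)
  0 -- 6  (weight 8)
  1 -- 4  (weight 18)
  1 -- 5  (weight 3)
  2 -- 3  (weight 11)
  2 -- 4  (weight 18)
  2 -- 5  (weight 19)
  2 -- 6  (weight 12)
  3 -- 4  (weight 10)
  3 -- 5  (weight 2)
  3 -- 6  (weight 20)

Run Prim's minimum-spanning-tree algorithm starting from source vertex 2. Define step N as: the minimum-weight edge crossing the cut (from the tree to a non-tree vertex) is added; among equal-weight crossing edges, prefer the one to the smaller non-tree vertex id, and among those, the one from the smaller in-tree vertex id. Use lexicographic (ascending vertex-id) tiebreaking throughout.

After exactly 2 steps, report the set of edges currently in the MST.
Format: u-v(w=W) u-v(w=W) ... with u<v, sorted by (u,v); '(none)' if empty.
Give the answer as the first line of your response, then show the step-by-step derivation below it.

2-3(w=11) 3-5(w=2)

step 1: add edge 2-3 (w=11); MST = {2-3(w=11)}
step 2: add edge 3-5 (w=2); MST = {2-3(w=11) 3-5(w=2)}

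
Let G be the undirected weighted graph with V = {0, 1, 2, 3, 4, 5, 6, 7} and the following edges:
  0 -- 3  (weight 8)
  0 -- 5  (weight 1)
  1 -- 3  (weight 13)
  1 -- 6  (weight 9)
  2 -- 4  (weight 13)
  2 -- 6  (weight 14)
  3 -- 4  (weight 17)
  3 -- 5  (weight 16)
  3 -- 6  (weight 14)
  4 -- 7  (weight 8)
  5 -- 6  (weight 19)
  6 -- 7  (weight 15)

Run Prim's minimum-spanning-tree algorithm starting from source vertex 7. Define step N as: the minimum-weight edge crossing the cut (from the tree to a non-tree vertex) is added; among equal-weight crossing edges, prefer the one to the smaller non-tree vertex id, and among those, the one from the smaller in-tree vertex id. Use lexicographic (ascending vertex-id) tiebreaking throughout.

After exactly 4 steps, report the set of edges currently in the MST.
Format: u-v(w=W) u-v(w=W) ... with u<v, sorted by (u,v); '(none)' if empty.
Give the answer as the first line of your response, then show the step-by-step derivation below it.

1-6(w=9) 2-4(w=13) 2-6(w=14) 4-7(w=8)

step 1: add edge 4-7 (w=8); MST = {4-7(w=8)}
step 2: add edge 2-4 (w=13); MST = {2-4(w=13) 4-7(w=8)}
step 3: add edge 2-6 (w=14); MST = {2-4(w=13) 2-6(w=14) 4-7(w=8)}
step 4: add edge 1-6 (w=9); MST = {1-6(w=9) 2-4(w=13) 2-6(w=14) 4-7(w=8)}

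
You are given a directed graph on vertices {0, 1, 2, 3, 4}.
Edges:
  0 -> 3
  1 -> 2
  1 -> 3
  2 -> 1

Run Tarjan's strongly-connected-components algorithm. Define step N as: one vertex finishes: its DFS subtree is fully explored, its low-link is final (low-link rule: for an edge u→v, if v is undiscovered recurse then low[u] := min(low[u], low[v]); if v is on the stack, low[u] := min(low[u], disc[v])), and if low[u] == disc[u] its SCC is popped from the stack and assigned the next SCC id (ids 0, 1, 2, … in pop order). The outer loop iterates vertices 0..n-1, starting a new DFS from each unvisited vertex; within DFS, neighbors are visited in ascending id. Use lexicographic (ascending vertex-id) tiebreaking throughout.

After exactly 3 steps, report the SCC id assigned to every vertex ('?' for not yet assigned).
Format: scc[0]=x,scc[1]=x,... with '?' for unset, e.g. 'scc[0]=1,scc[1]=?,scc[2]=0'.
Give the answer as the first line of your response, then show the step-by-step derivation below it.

scc[0]=1,scc[1]=?,scc[2]=?,scc[3]=0,scc[4]=?

step 1: low=(low[0]=0,low[1]=?,low[2]=?,low[3]=1,low[4]=?); scc=(scc[0]=?,scc[1]=?,scc[2]=?,scc[3]=0,scc[4]=?)
step 2: low=(low[0]=0,low[1]=?,low[2]=?,low[3]=1,low[4]=?); scc=(scc[0]=1,scc[1]=?,scc[2]=?,scc[3]=0,scc[4]=?)
step 3: low=(low[0]=0,low[1]=2,low[2]=2,low[3]=1,low[4]=?); scc=(scc[0]=1,scc[1]=?,scc[2]=?,scc[3]=0,scc[4]=?)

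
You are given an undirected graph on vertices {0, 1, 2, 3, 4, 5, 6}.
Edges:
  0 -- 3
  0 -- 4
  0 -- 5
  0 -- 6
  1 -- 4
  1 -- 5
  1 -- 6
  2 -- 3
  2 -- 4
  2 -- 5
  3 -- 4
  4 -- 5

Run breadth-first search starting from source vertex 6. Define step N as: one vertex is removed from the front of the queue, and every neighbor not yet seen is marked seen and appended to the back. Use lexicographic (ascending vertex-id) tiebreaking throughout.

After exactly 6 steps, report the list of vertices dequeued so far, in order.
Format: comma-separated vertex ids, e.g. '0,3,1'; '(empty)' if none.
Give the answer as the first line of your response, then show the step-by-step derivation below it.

6,0,1,3,4,5

step 1: dequeue 6; queue=[0,1]; order=6
step 2: dequeue 0; queue=[1,3,4,5]; order=6,0
step 3: dequeue 1; queue=[3,4,5]; order=6,0,1
step 4: dequeue 3; queue=[4,5,2]; order=6,0,1,3
step 5: dequeue 4; queue=[5,2]; order=6,0,1,3,4
step 6: dequeue 5; queue=[2]; order=6,0,1,3,4,5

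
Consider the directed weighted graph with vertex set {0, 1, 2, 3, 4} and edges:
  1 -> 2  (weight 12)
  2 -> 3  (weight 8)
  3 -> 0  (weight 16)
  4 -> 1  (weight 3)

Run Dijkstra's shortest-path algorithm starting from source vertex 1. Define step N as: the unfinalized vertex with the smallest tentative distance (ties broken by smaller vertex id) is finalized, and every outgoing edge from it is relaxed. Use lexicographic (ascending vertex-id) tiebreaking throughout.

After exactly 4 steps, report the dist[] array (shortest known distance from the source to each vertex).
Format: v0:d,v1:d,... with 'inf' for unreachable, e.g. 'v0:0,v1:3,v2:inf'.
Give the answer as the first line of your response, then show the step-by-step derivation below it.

v0:36,v1:0,v2:12,v3:20,v4:inf

step 1: dist = v0:inf,v1:0,v2:12,v3:inf,v4:inf
step 2: dist = v0:inf,v1:0,v2:12,v3:20,v4:inf
step 3: dist = v0:36,v1:0,v2:12,v3:20,v4:inf
step 4: dist = v0:36,v1:0,v2:12,v3:20,v4:inf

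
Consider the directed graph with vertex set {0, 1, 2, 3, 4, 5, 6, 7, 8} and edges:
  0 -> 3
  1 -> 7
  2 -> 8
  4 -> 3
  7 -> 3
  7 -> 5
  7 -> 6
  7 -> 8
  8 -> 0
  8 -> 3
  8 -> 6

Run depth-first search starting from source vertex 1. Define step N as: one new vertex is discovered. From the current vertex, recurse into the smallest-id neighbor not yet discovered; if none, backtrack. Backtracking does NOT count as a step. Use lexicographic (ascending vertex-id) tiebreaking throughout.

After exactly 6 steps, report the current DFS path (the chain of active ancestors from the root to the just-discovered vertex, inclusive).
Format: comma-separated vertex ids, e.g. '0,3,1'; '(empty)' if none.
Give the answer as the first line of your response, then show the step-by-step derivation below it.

1,7,8

step 1: discover 1; path=1; order=1
step 2: discover 7; path=1>7; order=1,7
step 3: discover 3; path=1>7>3; order=1,7,3
step 4: discover 5; path=1>7>5; order=1,7,3,5
step 5: discover 6; path=1>7>6; order=1,7,3,5,6
step 6: discover 8; path=1>7>8; order=1,7,3,5,6,8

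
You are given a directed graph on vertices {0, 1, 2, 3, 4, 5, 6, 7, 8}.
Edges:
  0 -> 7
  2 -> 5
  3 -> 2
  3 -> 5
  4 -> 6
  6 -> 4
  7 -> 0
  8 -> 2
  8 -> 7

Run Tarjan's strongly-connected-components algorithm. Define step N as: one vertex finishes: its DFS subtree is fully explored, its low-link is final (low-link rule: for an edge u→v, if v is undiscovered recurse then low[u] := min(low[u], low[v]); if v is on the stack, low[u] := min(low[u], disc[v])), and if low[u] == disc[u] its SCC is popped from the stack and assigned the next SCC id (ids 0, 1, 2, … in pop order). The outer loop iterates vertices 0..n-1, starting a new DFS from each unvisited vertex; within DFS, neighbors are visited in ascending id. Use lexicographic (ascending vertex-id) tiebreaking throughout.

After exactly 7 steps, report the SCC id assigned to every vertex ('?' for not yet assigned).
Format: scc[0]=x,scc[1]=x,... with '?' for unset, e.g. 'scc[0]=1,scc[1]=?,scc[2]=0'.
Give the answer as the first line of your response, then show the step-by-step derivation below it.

scc[0]=0,scc[1]=1,scc[2]=3,scc[3]=4,scc[4]=?,scc[5]=2,scc[6]=?,scc[7]=0,scc[8]=?

step 1: low=(low[0]=0,low[1]=?,low[2]=?,low[3]=?,low[4]=?,low[5]=?,low[6]=?,low[7]=0,low[8]=?); scc=(scc[0]=?,scc[1]=?,scc[2]=?,scc[3]=?,scc[4]=?,scc[5]=?,scc[6]=?,scc[7]=?,scc[8]=?)
step 2: low=(low[0]=0,low[1]=?,low[2]=?,low[3]=?,low[4]=?,low[5]=?,low[6]=?,low[7]=0,low[8]=?); scc=(scc[0]=0,scc[1]=?,scc[2]=?,scc[3]=?,scc[4]=?,scc[5]=?,scc[6]=?,scc[7]=0,scc[8]=?)
step 3: low=(low[0]=0,low[1]=2,low[2]=?,low[3]=?,low[4]=?,low[5]=?,low[6]=?,low[7]=0,low[8]=?); scc=(scc[0]=0,scc[1]=1,scc[2]=?,scc[3]=?,scc[4]=?,scc[5]=?,scc[6]=?,scc[7]=0,scc[8]=?)
step 4: low=(low[0]=0,low[1]=2,low[2]=3,low[3]=?,low[4]=?,low[5]=4,low[6]=?,low[7]=0,low[8]=?); scc=(scc[0]=0,scc[1]=1,scc[2]=?,scc[3]=?,scc[4]=?,scc[5]=2,scc[6]=?,scc[7]=0,scc[8]=?)
step 5: low=(low[0]=0,low[1]=2,low[2]=3,low[3]=?,low[4]=?,low[5]=4,low[6]=?,low[7]=0,low[8]=?); scc=(scc[0]=0,scc[1]=1,scc[2]=3,scc[3]=?,scc[4]=?,scc[5]=2,scc[6]=?,scc[7]=0,scc[8]=?)
step 6: low=(low[0]=0,low[1]=2,low[2]=3,low[3]=5,low[4]=?,low[5]=4,low[6]=?,low[7]=0,low[8]=?); scc=(scc[0]=0,scc[1]=1,scc[2]=3,scc[3]=4,scc[4]=?,scc[5]=2,scc[6]=?,scc[7]=0,scc[8]=?)
step 7: low=(low[0]=0,low[1]=2,low[2]=3,low[3]=5,low[4]=6,low[5]=4,low[6]=6,low[7]=0,low[8]=?); scc=(scc[0]=0,scc[1]=1,scc[2]=3,scc[3]=4,scc[4]=?,scc[5]=2,scc[6]=?,scc[7]=0,scc[8]=?)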